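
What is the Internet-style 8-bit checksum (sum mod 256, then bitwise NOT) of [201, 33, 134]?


Sum = 368 mod 256 = 112
Complement = 143

143


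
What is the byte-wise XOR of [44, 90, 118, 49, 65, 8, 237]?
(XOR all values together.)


XOR chain: 44 ^ 90 ^ 118 ^ 49 ^ 65 ^ 8 ^ 237 = 149

149


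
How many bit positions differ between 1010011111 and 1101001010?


XOR: 0111010101
Count of 1s: 6

6


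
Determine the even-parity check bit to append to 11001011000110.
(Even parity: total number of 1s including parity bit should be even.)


Number of 1s in data: 7
Parity bit: 1

1


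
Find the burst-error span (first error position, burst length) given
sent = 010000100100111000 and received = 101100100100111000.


XOR: 111100000000000000

Burst at position 0, length 4


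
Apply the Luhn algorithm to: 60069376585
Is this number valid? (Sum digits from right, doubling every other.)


Luhn sum = 51
51 mod 10 = 1

Invalid (Luhn sum mod 10 = 1)


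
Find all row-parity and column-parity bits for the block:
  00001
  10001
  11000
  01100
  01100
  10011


Row parities: 100001
Column parities: 11011

Row P: 100001, Col P: 11011, Corner: 0


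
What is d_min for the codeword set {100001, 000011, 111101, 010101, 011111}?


Comparing all pairs, minimum distance: 2
Can detect 1 errors, correct 0 errors

2


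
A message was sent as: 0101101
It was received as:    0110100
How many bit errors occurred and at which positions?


XOR: 0011001

3 error(s) at position(s): 2, 3, 6


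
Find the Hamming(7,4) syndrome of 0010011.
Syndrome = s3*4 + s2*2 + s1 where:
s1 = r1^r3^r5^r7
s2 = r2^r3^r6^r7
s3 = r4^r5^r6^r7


s1=0, s2=1, s3=0

Syndrome = 2 (error at position 2)


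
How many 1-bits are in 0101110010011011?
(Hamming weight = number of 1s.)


Counting 1s in 0101110010011011

9


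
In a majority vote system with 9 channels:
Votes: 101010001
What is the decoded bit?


Ones: 4 out of 9
Threshold: 5

0 (4/9 voted 1)


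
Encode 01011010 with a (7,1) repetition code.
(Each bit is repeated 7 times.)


Each bit -> 7 copies

00000001111111000000011111111111111000000011111110000000


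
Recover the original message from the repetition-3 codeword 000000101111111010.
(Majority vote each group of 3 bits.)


Groups: 000, 000, 101, 111, 111, 010
Majority votes: 001110

001110


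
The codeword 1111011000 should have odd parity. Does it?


Number of 1s: 6

No, parity error (6 ones)


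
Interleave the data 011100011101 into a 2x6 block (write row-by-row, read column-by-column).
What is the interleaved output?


Matrix:
  011100
  011101
Read columns: 001111110001

001111110001


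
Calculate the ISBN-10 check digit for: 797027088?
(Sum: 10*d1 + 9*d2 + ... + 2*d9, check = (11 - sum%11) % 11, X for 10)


Weighted sum: 294
294 mod 11 = 8

Check digit: 3


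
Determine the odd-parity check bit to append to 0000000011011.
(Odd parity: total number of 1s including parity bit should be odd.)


Number of 1s in data: 4
Parity bit: 1

1


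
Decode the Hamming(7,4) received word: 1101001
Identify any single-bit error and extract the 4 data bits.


Syndrome = 0: no error detected

Data: 0001 (no errors)


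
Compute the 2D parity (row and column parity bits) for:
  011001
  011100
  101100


Row parities: 111
Column parities: 101001

Row P: 111, Col P: 101001, Corner: 1


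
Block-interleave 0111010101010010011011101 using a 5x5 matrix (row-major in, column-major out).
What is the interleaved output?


Matrix:
  01110
  10101
  01001
  00110
  11101
Read columns: 0100110101110111001001101

0100110101110111001001101


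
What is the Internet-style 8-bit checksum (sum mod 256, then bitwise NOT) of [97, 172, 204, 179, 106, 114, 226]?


Sum = 1098 mod 256 = 74
Complement = 181

181


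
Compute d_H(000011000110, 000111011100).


XOR: 000100011010
Count of 1s: 4

4


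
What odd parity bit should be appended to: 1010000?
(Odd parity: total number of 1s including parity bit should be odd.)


Number of 1s in data: 2
Parity bit: 1

1


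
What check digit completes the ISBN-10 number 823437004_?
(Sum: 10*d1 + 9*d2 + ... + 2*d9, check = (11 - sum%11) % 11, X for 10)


Weighted sum: 211
211 mod 11 = 2

Check digit: 9


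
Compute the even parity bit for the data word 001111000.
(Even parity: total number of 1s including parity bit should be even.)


Number of 1s in data: 4
Parity bit: 0

0


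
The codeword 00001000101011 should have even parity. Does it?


Number of 1s: 5

No, parity error (5 ones)


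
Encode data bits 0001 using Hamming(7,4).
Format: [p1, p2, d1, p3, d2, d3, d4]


Parity bits: p1=1, p2=1, p3=1

1101001


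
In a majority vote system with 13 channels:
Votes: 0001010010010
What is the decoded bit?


Ones: 4 out of 13
Threshold: 7

0 (4/13 voted 1)


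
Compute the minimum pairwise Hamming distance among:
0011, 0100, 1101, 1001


Comparing all pairs, minimum distance: 1
Can detect 0 errors, correct 0 errors

1


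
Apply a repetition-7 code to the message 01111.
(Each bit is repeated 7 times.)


Each bit -> 7 copies

00000001111111111111111111111111111


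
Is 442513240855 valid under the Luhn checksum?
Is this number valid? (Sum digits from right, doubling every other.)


Luhn sum = 48
48 mod 10 = 8

Invalid (Luhn sum mod 10 = 8)


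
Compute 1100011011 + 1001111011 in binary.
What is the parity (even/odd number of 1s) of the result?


1100011011 = 795
1001111011 = 635
Sum = 1430 = 10110010110
1s count = 6

even parity (6 ones in 10110010110)


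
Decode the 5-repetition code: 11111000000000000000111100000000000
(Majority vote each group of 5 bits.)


Groups: 11111, 00000, 00000, 00000, 11110, 00000, 00000
Majority votes: 1000100

1000100


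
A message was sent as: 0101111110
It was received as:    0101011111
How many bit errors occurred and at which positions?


XOR: 0000100001

2 error(s) at position(s): 4, 9


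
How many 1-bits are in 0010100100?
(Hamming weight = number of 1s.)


Counting 1s in 0010100100

3


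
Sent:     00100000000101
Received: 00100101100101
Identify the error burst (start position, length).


XOR: 00000101100000

Burst at position 5, length 4


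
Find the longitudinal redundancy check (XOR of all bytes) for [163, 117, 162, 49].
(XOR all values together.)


XOR chain: 163 ^ 117 ^ 162 ^ 49 = 69

69


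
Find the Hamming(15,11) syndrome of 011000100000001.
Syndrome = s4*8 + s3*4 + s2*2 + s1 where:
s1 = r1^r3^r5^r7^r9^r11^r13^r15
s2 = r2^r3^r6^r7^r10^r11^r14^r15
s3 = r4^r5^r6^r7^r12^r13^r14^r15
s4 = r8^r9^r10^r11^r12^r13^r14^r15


s1=1, s2=0, s3=0, s4=1

Syndrome = 9 (error at position 9)


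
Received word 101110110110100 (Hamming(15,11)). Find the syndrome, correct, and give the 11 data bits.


Syndrome = 0: no error detected

Data: 11010110100 (no errors)


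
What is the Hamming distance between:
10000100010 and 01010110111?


XOR: 11010010101
Count of 1s: 6

6


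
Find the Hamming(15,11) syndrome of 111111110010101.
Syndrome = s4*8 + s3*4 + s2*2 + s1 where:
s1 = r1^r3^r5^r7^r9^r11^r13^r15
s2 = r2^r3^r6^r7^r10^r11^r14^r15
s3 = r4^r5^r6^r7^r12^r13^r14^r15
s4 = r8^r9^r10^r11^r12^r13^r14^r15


s1=1, s2=0, s3=0, s4=0

Syndrome = 1 (error at position 1)


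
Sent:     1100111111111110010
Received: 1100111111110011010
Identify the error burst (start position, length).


XOR: 0000000000001101000

Burst at position 12, length 4


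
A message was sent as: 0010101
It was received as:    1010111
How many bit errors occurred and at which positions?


XOR: 1000010

2 error(s) at position(s): 0, 5


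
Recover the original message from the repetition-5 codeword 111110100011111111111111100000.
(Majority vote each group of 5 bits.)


Groups: 11111, 01000, 11111, 11111, 11111, 00000
Majority votes: 101110

101110


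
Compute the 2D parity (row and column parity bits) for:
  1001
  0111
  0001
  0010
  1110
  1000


Row parities: 011111
Column parities: 1011

Row P: 011111, Col P: 1011, Corner: 1


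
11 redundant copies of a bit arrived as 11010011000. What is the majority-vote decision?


Ones: 5 out of 11
Threshold: 6

0 (5/11 voted 1)


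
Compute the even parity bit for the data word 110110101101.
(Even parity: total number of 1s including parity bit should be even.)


Number of 1s in data: 8
Parity bit: 0

0


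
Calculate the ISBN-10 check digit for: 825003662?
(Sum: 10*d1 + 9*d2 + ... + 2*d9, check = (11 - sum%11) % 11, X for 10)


Weighted sum: 199
199 mod 11 = 1

Check digit: X


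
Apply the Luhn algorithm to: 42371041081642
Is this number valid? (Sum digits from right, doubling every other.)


Luhn sum = 60
60 mod 10 = 0

Valid (Luhn sum mod 10 = 0)


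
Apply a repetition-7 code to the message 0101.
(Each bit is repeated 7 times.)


Each bit -> 7 copies

0000000111111100000001111111


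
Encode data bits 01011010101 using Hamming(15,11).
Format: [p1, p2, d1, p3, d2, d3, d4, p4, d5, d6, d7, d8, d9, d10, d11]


Parity bits: p1=0, p2=1, p3=0, p4=0

010010101010101


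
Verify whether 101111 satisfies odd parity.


Number of 1s: 5

Yes, parity is correct (5 ones)


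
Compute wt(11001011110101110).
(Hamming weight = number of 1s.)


Counting 1s in 11001011110101110

11


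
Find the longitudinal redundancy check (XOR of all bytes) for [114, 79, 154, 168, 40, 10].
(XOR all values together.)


XOR chain: 114 ^ 79 ^ 154 ^ 168 ^ 40 ^ 10 = 45

45


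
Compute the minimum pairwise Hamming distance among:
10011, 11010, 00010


Comparing all pairs, minimum distance: 2
Can detect 1 errors, correct 0 errors

2


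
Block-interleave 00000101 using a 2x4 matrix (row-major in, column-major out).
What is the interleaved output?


Matrix:
  0000
  0101
Read columns: 00010001

00010001


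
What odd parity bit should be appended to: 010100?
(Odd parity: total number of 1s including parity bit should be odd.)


Number of 1s in data: 2
Parity bit: 1

1


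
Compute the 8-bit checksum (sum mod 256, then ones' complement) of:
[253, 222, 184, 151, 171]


Sum = 981 mod 256 = 213
Complement = 42

42


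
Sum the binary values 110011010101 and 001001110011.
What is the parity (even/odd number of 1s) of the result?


110011010101 = 3285
001001110011 = 627
Sum = 3912 = 111101001000
1s count = 6

even parity (6 ones in 111101001000)


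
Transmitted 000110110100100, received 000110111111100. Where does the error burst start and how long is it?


XOR: 000000001011000

Burst at position 8, length 4


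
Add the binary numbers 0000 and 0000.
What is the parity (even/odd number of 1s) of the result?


0000 = 0
0000 = 0
Sum = 0 = 0
1s count = 0

even parity (0 ones in 0)


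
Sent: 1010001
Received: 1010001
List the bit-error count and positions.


XOR: 0000000

0 errors (received matches sent)


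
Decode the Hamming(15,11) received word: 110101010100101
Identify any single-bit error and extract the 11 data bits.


Syndrome = 1: error at position 1

Data: 00100100101 (corrected bit 1)


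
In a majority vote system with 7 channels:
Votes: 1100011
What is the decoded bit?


Ones: 4 out of 7
Threshold: 4

1 (4/7 voted 1)


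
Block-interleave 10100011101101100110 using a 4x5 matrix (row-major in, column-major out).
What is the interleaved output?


Matrix:
  10100
  01110
  11011
  00110
Read columns: 10100110110101110010

10100110110101110010


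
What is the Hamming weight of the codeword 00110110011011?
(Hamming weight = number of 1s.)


Counting 1s in 00110110011011

8


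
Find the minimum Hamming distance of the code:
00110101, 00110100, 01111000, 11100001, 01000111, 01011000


Comparing all pairs, minimum distance: 1
Can detect 0 errors, correct 0 errors

1


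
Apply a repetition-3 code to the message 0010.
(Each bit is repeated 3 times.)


Each bit -> 3 copies

000000111000


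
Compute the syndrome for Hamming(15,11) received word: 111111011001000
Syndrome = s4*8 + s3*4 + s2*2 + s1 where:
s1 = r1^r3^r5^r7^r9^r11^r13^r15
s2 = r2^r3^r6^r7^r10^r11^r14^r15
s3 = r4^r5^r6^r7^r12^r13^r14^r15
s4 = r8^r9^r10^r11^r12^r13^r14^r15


s1=0, s2=1, s3=0, s4=1

Syndrome = 10 (error at position 10)


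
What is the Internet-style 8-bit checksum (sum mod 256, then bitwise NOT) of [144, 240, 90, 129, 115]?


Sum = 718 mod 256 = 206
Complement = 49

49


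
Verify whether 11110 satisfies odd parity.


Number of 1s: 4

No, parity error (4 ones)


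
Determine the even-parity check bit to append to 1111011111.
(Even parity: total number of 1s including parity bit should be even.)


Number of 1s in data: 9
Parity bit: 1

1


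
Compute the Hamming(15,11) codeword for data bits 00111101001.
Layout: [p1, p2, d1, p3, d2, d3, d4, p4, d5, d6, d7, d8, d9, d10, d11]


Parity bits: p1=1, p2=0, p3=0, p4=0

100001101101001


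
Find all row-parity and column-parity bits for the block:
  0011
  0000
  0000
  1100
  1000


Row parities: 00001
Column parities: 0111

Row P: 00001, Col P: 0111, Corner: 1


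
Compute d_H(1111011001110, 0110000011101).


XOR: 1001011010011
Count of 1s: 7

7


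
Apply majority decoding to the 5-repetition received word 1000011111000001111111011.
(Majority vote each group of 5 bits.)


Groups: 10000, 11111, 00000, 11111, 11011
Majority votes: 01011

01011


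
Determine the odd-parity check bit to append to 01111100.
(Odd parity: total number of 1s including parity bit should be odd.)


Number of 1s in data: 5
Parity bit: 0

0


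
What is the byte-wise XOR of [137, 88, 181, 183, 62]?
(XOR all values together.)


XOR chain: 137 ^ 88 ^ 181 ^ 183 ^ 62 = 237

237


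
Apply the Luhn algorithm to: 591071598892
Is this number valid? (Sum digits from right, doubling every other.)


Luhn sum = 54
54 mod 10 = 4

Invalid (Luhn sum mod 10 = 4)


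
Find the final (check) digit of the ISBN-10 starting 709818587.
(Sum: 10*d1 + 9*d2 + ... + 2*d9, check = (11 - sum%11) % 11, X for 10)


Weighted sum: 302
302 mod 11 = 5

Check digit: 6


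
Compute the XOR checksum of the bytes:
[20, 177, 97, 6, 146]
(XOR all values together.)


XOR chain: 20 ^ 177 ^ 97 ^ 6 ^ 146 = 80

80


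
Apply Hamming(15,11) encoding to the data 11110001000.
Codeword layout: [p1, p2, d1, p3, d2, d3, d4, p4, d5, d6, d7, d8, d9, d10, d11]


Parity bits: p1=1, p2=1, p3=0, p4=1

111011110001000


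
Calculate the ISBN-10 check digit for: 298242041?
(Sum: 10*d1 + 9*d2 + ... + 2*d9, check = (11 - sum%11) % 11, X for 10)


Weighted sum: 227
227 mod 11 = 7

Check digit: 4


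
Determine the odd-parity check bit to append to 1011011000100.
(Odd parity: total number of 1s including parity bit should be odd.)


Number of 1s in data: 6
Parity bit: 1

1


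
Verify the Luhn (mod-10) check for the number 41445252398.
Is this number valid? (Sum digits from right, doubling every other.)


Luhn sum = 56
56 mod 10 = 6

Invalid (Luhn sum mod 10 = 6)


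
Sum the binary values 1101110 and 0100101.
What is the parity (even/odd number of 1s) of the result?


1101110 = 110
0100101 = 37
Sum = 147 = 10010011
1s count = 4

even parity (4 ones in 10010011)


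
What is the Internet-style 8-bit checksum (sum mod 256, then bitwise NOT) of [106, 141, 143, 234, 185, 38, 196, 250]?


Sum = 1293 mod 256 = 13
Complement = 242

242


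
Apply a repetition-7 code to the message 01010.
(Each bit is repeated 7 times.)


Each bit -> 7 copies

00000001111111000000011111110000000


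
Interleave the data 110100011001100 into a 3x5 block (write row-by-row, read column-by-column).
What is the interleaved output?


Matrix:
  11010
  00110
  01100
Read columns: 100101011110000

100101011110000


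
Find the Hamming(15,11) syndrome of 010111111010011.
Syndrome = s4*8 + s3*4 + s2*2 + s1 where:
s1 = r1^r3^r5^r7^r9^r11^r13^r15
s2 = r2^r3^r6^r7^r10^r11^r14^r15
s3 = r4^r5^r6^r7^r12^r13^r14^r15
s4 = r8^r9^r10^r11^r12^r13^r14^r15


s1=1, s2=0, s3=0, s4=1

Syndrome = 9 (error at position 9)


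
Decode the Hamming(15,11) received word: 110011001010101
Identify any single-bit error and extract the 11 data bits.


Syndrome = 0: no error detected

Data: 01101010101 (no errors)


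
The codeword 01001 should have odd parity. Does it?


Number of 1s: 2

No, parity error (2 ones)


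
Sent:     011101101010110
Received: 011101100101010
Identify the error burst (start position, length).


XOR: 000000001111100

Burst at position 8, length 5


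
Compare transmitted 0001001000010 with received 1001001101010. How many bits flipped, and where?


XOR: 1000000101000

3 error(s) at position(s): 0, 7, 9


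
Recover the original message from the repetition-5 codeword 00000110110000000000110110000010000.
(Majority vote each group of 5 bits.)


Groups: 00000, 11011, 00000, 00000, 11011, 00000, 10000
Majority votes: 0100100

0100100


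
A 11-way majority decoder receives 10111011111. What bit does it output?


Ones: 9 out of 11
Threshold: 6

1 (9/11 voted 1)


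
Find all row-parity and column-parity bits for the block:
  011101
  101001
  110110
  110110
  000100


Row parities: 01001
Column parities: 110000

Row P: 01001, Col P: 110000, Corner: 0


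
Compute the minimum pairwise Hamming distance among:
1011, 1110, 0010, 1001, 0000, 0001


Comparing all pairs, minimum distance: 1
Can detect 0 errors, correct 0 errors

1


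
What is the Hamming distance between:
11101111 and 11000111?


XOR: 00101000
Count of 1s: 2

2


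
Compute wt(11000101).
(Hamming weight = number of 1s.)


Counting 1s in 11000101

4


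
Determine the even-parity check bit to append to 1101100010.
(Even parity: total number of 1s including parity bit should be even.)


Number of 1s in data: 5
Parity bit: 1

1


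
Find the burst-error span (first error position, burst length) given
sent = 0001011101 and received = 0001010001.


XOR: 0000001100

Burst at position 6, length 2


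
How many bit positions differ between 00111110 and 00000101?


XOR: 00111011
Count of 1s: 5

5


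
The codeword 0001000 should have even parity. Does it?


Number of 1s: 1

No, parity error (1 ones)


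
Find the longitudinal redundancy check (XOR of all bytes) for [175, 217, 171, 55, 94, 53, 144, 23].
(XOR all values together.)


XOR chain: 175 ^ 217 ^ 171 ^ 55 ^ 94 ^ 53 ^ 144 ^ 23 = 6

6


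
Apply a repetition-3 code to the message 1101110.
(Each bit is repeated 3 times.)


Each bit -> 3 copies

111111000111111111000


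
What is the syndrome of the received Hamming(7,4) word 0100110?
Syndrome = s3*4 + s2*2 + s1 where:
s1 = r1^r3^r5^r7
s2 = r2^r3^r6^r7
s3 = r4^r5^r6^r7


s1=1, s2=0, s3=0

Syndrome = 1 (error at position 1)


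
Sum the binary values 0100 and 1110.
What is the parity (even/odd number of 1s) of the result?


0100 = 4
1110 = 14
Sum = 18 = 10010
1s count = 2

even parity (2 ones in 10010)


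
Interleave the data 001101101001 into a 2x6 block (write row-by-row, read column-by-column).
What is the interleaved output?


Matrix:
  001101
  101001
Read columns: 010011100011

010011100011


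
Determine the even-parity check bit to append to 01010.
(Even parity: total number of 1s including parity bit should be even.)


Number of 1s in data: 2
Parity bit: 0

0


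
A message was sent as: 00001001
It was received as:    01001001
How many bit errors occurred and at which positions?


XOR: 01000000

1 error(s) at position(s): 1


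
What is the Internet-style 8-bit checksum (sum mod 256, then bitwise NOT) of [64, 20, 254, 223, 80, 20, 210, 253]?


Sum = 1124 mod 256 = 100
Complement = 155

155


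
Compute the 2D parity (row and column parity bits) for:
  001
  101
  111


Row parities: 101
Column parities: 011

Row P: 101, Col P: 011, Corner: 0


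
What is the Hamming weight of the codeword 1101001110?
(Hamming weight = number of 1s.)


Counting 1s in 1101001110

6


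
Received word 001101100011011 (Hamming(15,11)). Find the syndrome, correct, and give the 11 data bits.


Syndrome = 0: no error detected

Data: 10110011011 (no errors)


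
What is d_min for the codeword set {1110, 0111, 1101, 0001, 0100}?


Comparing all pairs, minimum distance: 2
Can detect 1 errors, correct 0 errors

2


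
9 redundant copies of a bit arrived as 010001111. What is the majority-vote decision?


Ones: 5 out of 9
Threshold: 5

1 (5/9 voted 1)


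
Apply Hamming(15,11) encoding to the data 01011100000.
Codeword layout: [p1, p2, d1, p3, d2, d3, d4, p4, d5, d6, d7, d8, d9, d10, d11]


Parity bits: p1=1, p2=0, p3=0, p4=0

100010101100000


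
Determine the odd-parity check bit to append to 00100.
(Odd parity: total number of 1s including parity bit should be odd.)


Number of 1s in data: 1
Parity bit: 0

0


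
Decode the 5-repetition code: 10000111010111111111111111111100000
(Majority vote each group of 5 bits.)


Groups: 10000, 11101, 01111, 11111, 11111, 11111, 00000
Majority votes: 0111110

0111110


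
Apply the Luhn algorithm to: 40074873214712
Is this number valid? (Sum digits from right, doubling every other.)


Luhn sum = 63
63 mod 10 = 3

Invalid (Luhn sum mod 10 = 3)


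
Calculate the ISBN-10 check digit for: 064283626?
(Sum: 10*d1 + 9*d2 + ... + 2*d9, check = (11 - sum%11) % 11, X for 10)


Weighted sum: 205
205 mod 11 = 7

Check digit: 4


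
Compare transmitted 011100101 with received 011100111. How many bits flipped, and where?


XOR: 000000010

1 error(s) at position(s): 7


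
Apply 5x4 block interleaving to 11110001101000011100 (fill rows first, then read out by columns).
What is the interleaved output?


Matrix:
  1111
  0001
  1010
  0001
  1100
Read columns: 10101100011010011010

10101100011010011010


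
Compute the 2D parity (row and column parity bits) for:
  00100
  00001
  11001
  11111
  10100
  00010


Row parities: 111101
Column parities: 10101

Row P: 111101, Col P: 10101, Corner: 1


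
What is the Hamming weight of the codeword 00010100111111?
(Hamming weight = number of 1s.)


Counting 1s in 00010100111111

8


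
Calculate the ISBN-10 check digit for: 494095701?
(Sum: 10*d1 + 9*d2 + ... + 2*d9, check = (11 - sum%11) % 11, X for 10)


Weighted sum: 262
262 mod 11 = 9

Check digit: 2


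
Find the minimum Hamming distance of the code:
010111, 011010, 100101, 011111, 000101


Comparing all pairs, minimum distance: 1
Can detect 0 errors, correct 0 errors

1


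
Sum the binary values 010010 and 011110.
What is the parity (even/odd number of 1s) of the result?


010010 = 18
011110 = 30
Sum = 48 = 110000
1s count = 2

even parity (2 ones in 110000)


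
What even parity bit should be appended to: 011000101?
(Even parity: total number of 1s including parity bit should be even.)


Number of 1s in data: 4
Parity bit: 0

0


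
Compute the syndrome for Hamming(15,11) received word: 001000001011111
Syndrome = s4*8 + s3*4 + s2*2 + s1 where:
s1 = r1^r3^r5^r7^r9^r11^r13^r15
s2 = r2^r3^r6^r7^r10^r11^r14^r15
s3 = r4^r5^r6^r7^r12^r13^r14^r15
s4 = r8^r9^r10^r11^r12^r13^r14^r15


s1=1, s2=0, s3=0, s4=0

Syndrome = 1 (error at position 1)


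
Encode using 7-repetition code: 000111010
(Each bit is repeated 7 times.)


Each bit -> 7 copies

000000000000000000000111111111111111111111000000011111110000000


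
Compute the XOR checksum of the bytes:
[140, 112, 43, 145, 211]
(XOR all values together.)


XOR chain: 140 ^ 112 ^ 43 ^ 145 ^ 211 = 149

149


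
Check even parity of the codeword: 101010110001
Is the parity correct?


Number of 1s: 6

Yes, parity is correct (6 ones)


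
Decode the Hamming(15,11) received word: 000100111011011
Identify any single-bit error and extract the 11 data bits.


Syndrome = 4: error at position 4

Data: 00011011011 (corrected bit 4)


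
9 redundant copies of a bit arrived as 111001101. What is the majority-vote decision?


Ones: 6 out of 9
Threshold: 5

1 (6/9 voted 1)


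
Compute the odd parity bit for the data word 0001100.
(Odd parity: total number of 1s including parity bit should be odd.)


Number of 1s in data: 2
Parity bit: 1

1


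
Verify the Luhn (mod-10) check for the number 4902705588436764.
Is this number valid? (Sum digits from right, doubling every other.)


Luhn sum = 73
73 mod 10 = 3

Invalid (Luhn sum mod 10 = 3)


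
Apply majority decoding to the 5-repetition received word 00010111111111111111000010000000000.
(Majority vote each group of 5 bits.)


Groups: 00010, 11111, 11111, 11111, 00001, 00000, 00000
Majority votes: 0111000

0111000


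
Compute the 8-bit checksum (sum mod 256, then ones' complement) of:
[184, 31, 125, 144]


Sum = 484 mod 256 = 228
Complement = 27

27


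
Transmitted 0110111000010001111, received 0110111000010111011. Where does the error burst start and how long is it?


XOR: 0000000000000110100

Burst at position 13, length 4


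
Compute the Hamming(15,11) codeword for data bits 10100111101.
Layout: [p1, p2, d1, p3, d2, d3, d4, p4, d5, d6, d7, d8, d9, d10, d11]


Parity bits: p1=0, p2=1, p3=0, p4=1

011001010111101


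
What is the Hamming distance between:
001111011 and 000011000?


XOR: 001100011
Count of 1s: 4

4


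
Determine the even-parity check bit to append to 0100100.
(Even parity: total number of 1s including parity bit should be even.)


Number of 1s in data: 2
Parity bit: 0

0


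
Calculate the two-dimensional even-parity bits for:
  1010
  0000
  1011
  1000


Row parities: 0011
Column parities: 1001

Row P: 0011, Col P: 1001, Corner: 0


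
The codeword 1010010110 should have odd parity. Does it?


Number of 1s: 5

Yes, parity is correct (5 ones)


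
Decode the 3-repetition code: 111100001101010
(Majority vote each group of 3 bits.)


Groups: 111, 100, 001, 101, 010
Majority votes: 10010

10010


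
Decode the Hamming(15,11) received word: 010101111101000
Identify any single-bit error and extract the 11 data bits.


Syndrome = 0: no error detected

Data: 00111101000 (no errors)


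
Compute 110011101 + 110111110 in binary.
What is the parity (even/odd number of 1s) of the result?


110011101 = 413
110111110 = 446
Sum = 859 = 1101011011
1s count = 7

odd parity (7 ones in 1101011011)


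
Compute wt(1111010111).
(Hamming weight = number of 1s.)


Counting 1s in 1111010111

8


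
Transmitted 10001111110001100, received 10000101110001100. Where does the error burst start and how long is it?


XOR: 00001010000000000

Burst at position 4, length 3


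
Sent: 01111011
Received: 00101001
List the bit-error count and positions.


XOR: 01010010

3 error(s) at position(s): 1, 3, 6


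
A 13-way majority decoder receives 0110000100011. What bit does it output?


Ones: 5 out of 13
Threshold: 7

0 (5/13 voted 1)


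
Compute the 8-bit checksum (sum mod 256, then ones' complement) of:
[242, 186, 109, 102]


Sum = 639 mod 256 = 127
Complement = 128

128


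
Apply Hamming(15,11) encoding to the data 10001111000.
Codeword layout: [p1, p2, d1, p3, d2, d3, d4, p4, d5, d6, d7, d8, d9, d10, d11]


Parity bits: p1=1, p2=1, p3=1, p4=0

111100001111000


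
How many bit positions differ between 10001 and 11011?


XOR: 01010
Count of 1s: 2

2


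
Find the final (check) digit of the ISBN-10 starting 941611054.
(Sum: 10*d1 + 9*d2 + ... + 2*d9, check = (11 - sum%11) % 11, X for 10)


Weighted sum: 210
210 mod 11 = 1

Check digit: X


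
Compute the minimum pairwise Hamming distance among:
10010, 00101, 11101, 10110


Comparing all pairs, minimum distance: 1
Can detect 0 errors, correct 0 errors

1


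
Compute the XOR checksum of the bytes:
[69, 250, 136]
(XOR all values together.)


XOR chain: 69 ^ 250 ^ 136 = 55

55


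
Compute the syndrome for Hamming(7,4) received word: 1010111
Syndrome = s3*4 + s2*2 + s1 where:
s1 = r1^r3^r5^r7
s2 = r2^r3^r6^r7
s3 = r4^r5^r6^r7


s1=0, s2=1, s3=1

Syndrome = 6 (error at position 6)


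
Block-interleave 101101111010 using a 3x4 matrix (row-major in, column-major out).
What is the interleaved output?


Matrix:
  1011
  0111
  1010
Read columns: 101010111110

101010111110


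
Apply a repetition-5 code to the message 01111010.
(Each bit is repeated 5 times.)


Each bit -> 5 copies

0000011111111111111111111000001111100000


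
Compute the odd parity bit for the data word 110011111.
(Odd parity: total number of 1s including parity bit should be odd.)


Number of 1s in data: 7
Parity bit: 0

0


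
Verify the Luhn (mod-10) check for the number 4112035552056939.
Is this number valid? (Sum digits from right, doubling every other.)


Luhn sum = 57
57 mod 10 = 7

Invalid (Luhn sum mod 10 = 7)


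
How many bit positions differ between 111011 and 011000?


XOR: 100011
Count of 1s: 3

3


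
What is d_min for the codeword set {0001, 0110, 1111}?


Comparing all pairs, minimum distance: 2
Can detect 1 errors, correct 0 errors

2


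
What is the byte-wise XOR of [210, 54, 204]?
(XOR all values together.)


XOR chain: 210 ^ 54 ^ 204 = 40

40


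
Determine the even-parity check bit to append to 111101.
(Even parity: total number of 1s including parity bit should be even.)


Number of 1s in data: 5
Parity bit: 1

1


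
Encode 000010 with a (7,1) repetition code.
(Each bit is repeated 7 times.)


Each bit -> 7 copies

000000000000000000000000000011111110000000


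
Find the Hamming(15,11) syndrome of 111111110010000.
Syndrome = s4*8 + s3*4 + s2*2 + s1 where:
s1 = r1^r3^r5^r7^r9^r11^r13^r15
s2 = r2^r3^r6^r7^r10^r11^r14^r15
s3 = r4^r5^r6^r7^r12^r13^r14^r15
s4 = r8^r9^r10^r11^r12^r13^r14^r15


s1=1, s2=1, s3=0, s4=0

Syndrome = 3 (error at position 3)


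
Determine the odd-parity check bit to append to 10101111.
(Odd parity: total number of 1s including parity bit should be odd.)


Number of 1s in data: 6
Parity bit: 1

1


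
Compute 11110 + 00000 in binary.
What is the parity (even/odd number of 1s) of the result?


11110 = 30
00000 = 0
Sum = 30 = 11110
1s count = 4

even parity (4 ones in 11110)


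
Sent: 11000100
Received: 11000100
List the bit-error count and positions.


XOR: 00000000

0 errors (received matches sent)


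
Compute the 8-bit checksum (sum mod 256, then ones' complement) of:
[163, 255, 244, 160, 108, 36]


Sum = 966 mod 256 = 198
Complement = 57

57


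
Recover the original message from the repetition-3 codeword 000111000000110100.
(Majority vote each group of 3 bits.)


Groups: 000, 111, 000, 000, 110, 100
Majority votes: 010010

010010


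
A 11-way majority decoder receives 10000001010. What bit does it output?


Ones: 3 out of 11
Threshold: 6

0 (3/11 voted 1)


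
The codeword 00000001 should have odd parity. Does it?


Number of 1s: 1

Yes, parity is correct (1 ones)


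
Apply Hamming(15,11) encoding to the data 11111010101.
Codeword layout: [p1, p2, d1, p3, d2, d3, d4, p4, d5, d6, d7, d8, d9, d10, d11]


Parity bits: p1=1, p2=1, p3=1, p4=0

111111101010101


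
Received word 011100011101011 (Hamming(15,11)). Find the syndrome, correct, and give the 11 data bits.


Syndrome = 3: error at position 3

Data: 00001101011 (corrected bit 3)


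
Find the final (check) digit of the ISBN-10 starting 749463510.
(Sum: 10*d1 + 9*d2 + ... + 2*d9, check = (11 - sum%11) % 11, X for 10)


Weighted sum: 280
280 mod 11 = 5

Check digit: 6


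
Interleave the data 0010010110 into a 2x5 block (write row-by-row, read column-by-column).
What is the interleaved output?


Matrix:
  00100
  10110
Read columns: 0100110100

0100110100


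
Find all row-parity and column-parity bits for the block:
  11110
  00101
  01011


Row parities: 001
Column parities: 10000

Row P: 001, Col P: 10000, Corner: 1


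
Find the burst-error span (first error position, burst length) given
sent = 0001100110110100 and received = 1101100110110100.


XOR: 1100000000000000

Burst at position 0, length 2


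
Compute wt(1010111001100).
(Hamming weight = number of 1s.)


Counting 1s in 1010111001100

7


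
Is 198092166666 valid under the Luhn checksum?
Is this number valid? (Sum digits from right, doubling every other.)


Luhn sum = 55
55 mod 10 = 5

Invalid (Luhn sum mod 10 = 5)


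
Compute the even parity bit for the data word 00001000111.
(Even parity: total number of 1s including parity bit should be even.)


Number of 1s in data: 4
Parity bit: 0

0


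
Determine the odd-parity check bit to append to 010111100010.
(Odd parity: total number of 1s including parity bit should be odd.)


Number of 1s in data: 6
Parity bit: 1

1


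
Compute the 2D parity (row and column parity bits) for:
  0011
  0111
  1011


Row parities: 011
Column parities: 1111

Row P: 011, Col P: 1111, Corner: 0


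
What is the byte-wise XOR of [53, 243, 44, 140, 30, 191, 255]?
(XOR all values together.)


XOR chain: 53 ^ 243 ^ 44 ^ 140 ^ 30 ^ 191 ^ 255 = 56

56


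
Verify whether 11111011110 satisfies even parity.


Number of 1s: 9

No, parity error (9 ones)


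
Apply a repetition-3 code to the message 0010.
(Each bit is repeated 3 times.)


Each bit -> 3 copies

000000111000


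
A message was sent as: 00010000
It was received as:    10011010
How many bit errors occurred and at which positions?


XOR: 10001010

3 error(s) at position(s): 0, 4, 6


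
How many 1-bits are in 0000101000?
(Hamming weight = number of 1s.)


Counting 1s in 0000101000

2


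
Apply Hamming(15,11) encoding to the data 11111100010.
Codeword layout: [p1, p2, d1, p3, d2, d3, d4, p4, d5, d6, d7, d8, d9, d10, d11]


Parity bits: p1=0, p2=1, p3=0, p4=1

011011111100010


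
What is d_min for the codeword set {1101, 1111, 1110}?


Comparing all pairs, minimum distance: 1
Can detect 0 errors, correct 0 errors

1


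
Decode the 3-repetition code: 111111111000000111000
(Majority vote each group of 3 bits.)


Groups: 111, 111, 111, 000, 000, 111, 000
Majority votes: 1110010

1110010


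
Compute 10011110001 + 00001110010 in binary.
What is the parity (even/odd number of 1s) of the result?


10011110001 = 1265
00001110010 = 114
Sum = 1379 = 10101100011
1s count = 6

even parity (6 ones in 10101100011)


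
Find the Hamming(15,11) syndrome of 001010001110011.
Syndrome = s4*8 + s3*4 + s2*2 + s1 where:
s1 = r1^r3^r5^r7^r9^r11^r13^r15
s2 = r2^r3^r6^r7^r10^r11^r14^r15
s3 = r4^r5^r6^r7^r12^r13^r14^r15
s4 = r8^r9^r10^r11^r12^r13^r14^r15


s1=1, s2=1, s3=1, s4=1

Syndrome = 15 (error at position 15)


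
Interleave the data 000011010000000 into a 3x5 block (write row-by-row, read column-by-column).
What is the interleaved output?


Matrix:
  00001
  10100
  00000
Read columns: 010000010000100

010000010000100


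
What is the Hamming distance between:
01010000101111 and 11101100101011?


XOR: 10111100000100
Count of 1s: 6

6


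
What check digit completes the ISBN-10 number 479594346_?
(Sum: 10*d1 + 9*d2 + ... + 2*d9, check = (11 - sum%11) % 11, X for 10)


Weighted sum: 320
320 mod 11 = 1

Check digit: X


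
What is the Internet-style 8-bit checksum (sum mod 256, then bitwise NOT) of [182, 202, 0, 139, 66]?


Sum = 589 mod 256 = 77
Complement = 178

178


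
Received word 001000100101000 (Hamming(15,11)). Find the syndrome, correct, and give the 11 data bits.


Syndrome = 2: error at position 2

Data: 10010101000 (corrected bit 2)


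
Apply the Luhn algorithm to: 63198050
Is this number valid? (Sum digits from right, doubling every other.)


Luhn sum = 25
25 mod 10 = 5

Invalid (Luhn sum mod 10 = 5)


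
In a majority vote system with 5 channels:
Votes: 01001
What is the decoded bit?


Ones: 2 out of 5
Threshold: 3

0 (2/5 voted 1)


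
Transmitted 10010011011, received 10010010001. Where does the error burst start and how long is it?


XOR: 00000001010

Burst at position 7, length 3


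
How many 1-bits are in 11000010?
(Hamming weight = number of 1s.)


Counting 1s in 11000010

3


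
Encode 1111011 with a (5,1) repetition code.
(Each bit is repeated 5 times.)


Each bit -> 5 copies

11111111111111111111000001111111111


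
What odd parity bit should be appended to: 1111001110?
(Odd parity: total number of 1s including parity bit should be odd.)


Number of 1s in data: 7
Parity bit: 0

0


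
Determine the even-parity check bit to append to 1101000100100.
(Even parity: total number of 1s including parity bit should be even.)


Number of 1s in data: 5
Parity bit: 1

1


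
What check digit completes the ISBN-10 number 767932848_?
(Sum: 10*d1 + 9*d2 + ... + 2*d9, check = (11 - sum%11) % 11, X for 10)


Weighted sum: 331
331 mod 11 = 1

Check digit: X


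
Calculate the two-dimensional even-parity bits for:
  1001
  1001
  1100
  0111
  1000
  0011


Row parities: 000110
Column parities: 0000

Row P: 000110, Col P: 0000, Corner: 0


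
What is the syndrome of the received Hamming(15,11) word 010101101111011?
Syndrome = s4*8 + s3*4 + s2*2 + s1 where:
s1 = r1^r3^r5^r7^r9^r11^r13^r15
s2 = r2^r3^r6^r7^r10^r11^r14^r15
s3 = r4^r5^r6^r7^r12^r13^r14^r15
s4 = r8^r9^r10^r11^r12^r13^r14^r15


s1=0, s2=1, s3=0, s4=0

Syndrome = 2 (error at position 2)


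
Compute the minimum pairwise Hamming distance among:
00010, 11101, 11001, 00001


Comparing all pairs, minimum distance: 1
Can detect 0 errors, correct 0 errors

1


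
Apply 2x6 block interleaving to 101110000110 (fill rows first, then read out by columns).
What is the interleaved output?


Matrix:
  101110
  000110
Read columns: 100010111100

100010111100


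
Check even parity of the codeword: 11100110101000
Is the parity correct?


Number of 1s: 7

No, parity error (7 ones)


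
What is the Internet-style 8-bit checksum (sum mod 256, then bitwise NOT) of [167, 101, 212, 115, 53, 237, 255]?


Sum = 1140 mod 256 = 116
Complement = 139

139


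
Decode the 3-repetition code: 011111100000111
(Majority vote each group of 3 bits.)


Groups: 011, 111, 100, 000, 111
Majority votes: 11001

11001


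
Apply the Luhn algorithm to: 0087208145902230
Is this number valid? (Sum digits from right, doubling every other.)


Luhn sum = 60
60 mod 10 = 0

Valid (Luhn sum mod 10 = 0)


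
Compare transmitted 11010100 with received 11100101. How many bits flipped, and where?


XOR: 00110001

3 error(s) at position(s): 2, 3, 7


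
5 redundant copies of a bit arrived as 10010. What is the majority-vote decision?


Ones: 2 out of 5
Threshold: 3

0 (2/5 voted 1)


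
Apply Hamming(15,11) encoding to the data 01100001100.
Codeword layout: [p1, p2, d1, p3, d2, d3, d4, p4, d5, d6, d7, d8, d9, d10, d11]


Parity bits: p1=0, p2=1, p3=0, p4=0

010011000001100


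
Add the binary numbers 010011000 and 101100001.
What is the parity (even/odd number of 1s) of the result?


010011000 = 152
101100001 = 353
Sum = 505 = 111111001
1s count = 7

odd parity (7 ones in 111111001)


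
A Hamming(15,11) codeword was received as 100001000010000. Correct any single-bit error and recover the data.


Syndrome = 12: error at position 12

Data: 00100011000 (corrected bit 12)


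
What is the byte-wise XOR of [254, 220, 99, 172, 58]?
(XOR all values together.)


XOR chain: 254 ^ 220 ^ 99 ^ 172 ^ 58 = 215

215
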